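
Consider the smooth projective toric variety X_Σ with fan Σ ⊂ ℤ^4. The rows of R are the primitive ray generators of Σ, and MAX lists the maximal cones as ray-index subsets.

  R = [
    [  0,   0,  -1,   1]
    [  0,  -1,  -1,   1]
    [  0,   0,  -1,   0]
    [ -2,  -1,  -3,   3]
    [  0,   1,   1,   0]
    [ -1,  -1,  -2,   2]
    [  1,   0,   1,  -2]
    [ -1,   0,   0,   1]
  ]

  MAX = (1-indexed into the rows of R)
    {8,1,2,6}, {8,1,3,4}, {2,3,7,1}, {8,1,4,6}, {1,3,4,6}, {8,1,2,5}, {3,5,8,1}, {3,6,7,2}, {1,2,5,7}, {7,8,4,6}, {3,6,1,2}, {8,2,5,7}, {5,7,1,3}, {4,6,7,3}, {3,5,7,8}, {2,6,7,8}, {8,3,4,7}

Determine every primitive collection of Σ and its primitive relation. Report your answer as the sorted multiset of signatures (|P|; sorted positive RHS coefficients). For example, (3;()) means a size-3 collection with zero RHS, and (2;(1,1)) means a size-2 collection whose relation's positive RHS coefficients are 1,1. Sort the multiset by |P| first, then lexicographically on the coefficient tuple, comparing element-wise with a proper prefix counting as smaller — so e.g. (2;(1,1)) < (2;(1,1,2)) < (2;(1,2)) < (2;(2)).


Δ(Σ) — 8 vertices, 9 min non-faces:

  {5,6}:  v_{5} + v_{6} = v_{1} + v_{8}  ⇒ sig = (2;(1,1))
  {4,5}:  v_{4} + v_{5} = v_{1} + v_{3} + 2·v_{8}  ⇒ sig = (2;(1,1,2))
  {2,4}:  v_{2} + v_{4} = 2·v_{6}  ⇒ sig = (2;(2))
  {1,7,8}:  v_{1} + v_{7} + v_{8} = 0  ⇒ sig = (3;())
  {2,3,5}:  v_{2} + v_{3} + v_{5} = v_{1}  ⇒ sig = (3;(1))
  {2,3,8}:  v_{2} + v_{3} + v_{8} = v_{6}  ⇒ sig = (3;(1))
  {3,6,8}:  v_{3} + v_{6} + v_{8} = v_{4}  ⇒ sig = (3;(1))
  {1,4,7}:  v_{1} + v_{4} + v_{7} = v_{3} + v_{6}  ⇒ sig = (3;(1,1))
  {1,6,7}:  v_{1} + v_{6} + v_{7} = v_{2} + v_{3}  ⇒ sig = (3;(1,1))

Sorted signature multiset PRS(X):
    |P|=2: 3 collections, coeffs (1,1), (1,1,2), (2)
    |P|=3: 6 collections, coeffs (), (1), (1), (1), (1,1), (1,1)


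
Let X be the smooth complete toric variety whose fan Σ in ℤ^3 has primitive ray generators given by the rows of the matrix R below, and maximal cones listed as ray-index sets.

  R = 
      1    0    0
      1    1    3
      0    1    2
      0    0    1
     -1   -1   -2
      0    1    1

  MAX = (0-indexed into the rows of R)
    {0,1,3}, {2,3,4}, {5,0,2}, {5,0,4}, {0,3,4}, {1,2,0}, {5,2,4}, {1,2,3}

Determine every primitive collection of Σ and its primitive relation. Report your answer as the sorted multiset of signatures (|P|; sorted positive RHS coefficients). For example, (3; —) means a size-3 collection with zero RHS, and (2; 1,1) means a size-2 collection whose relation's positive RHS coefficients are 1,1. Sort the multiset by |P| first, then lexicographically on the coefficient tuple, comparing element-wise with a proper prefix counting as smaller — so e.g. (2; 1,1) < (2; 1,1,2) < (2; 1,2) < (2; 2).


Minimal non-faces — 5 found among 6 rays, 8 max cones:

  P = {1,4}:  v_{1} + v_{4} = v_{3} ; sig = (2; 1)
  P = {3,5}:  v_{3} + v_{5} = v_{2} ; sig = (2; 1)
  P = {1,5}:  v_{1} + v_{5} = v_{0} + 2·v_{2} ; sig = (2; 1,2)
  P = {0,2,4}:  v_{0} + v_{2} + v_{4} = 0 ; sig = (3; —)
  P = {0,2,3}:  v_{0} + v_{2} + v_{3} = v_{1} ; sig = (3; 1)

Signatures (|P|; sorted positive RHS coefficients), sorted:
[(2; 1), (2; 1), (2; 1,2), (3; —), (3; 1)]


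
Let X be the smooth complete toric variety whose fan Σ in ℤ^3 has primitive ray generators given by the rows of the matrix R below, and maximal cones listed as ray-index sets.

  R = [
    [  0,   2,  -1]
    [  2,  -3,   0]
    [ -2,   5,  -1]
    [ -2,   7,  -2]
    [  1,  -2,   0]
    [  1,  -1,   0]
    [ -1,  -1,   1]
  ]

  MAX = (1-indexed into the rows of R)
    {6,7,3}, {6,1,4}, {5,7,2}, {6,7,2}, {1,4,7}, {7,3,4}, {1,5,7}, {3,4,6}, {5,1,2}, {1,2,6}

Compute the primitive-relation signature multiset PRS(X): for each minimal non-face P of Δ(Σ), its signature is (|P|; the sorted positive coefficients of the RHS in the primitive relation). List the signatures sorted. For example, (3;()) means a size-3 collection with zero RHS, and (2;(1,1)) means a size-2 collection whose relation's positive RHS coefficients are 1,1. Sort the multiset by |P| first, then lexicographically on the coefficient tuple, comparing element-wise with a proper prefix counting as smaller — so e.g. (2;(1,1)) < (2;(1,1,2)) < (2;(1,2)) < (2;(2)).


Σ has 9 primitive collections:

  P={1,3}:  v_{1} + v_{3} = v_{4} ; sig = (2;(1))
  P={2,3}:  v_{2} + v_{3} = v_{1} ; sig = (2;(1))
  P={5,6}:  v_{5} + v_{6} = v_{2} ; sig = (2;(1))
  P={3,5}:  v_{3} + v_{5} = 2·v_{1} + v_{7} ; sig = (2;(1,2))
  P={4,5}:  v_{4} + v_{5} = 3·v_{1} + v_{7} ; sig = (2;(1,3))
  P={2,4}:  v_{2} + v_{4} = 2·v_{1} ; sig = (2;(2))
  P={1,6,7}:  v_{1} + v_{6} + v_{7} = 0 ; sig = (3;())
  P={1,2,7}:  v_{1} + v_{2} + v_{7} = v_{5} ; sig = (3;(1))
  P={4,6,7}:  v_{4} + v_{6} + v_{7} = v_{3} ; sig = (3;(1))

Signatures (|P|; sorted positive RHS coefficients), sorted:
{ (2;(1)) ×3,  (2;(1,2)),  (2;(1,3)),  (2;(2)),  (3;()),  (3;(1)) ×2 }


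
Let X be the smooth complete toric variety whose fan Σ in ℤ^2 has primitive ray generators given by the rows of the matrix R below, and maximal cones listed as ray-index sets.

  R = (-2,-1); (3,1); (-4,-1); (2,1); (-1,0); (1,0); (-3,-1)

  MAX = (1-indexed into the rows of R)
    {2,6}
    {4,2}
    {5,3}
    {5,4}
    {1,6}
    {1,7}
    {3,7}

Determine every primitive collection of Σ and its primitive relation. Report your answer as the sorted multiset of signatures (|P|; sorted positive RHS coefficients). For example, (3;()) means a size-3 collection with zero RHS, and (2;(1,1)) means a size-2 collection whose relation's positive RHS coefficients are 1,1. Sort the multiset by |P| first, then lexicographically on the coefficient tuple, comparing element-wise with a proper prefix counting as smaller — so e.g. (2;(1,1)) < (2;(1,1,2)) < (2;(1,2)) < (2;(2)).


Minimal non-faces — 14 found among 7 rays, 7 max cones:

  P = {1,4}:  v_{1} + v_{4} = 0  →  sig = (2;())
  P = {2,7}:  v_{2} + v_{7} = 0  →  sig = (2;())
  P = {5,6}:  v_{5} + v_{6} = 0  →  sig = (2;())
  P = {1,2}:  v_{1} + v_{2} = v_{6}  →  sig = (2;(1))
  P = {1,5}:  v_{1} + v_{5} = v_{7}  →  sig = (2;(1))
  P = {2,3}:  v_{2} + v_{3} = v_{5}  →  sig = (2;(1))
  P = {2,5}:  v_{2} + v_{5} = v_{4}  →  sig = (2;(1))
  P = {3,6}:  v_{3} + v_{6} = v_{7}  →  sig = (2;(1))
  P = {4,6}:  v_{4} + v_{6} = v_{2}  →  sig = (2;(1))
  P = {4,7}:  v_{4} + v_{7} = v_{5}  →  sig = (2;(1))
  P = {5,7}:  v_{5} + v_{7} = v_{3}  →  sig = (2;(1))
  P = {6,7}:  v_{6} + v_{7} = v_{1}  →  sig = (2;(1))
  P = {1,3}:  v_{1} + v_{3} = 2·v_{7}  →  sig = (2;(2))
  P = {3,4}:  v_{3} + v_{4} = 2·v_{5}  →  sig = (2;(2))

so the primitive-relation signature multiset is
{ (2;()) ×3,  (2;(1)) ×9,  (2;(2)) ×2 }


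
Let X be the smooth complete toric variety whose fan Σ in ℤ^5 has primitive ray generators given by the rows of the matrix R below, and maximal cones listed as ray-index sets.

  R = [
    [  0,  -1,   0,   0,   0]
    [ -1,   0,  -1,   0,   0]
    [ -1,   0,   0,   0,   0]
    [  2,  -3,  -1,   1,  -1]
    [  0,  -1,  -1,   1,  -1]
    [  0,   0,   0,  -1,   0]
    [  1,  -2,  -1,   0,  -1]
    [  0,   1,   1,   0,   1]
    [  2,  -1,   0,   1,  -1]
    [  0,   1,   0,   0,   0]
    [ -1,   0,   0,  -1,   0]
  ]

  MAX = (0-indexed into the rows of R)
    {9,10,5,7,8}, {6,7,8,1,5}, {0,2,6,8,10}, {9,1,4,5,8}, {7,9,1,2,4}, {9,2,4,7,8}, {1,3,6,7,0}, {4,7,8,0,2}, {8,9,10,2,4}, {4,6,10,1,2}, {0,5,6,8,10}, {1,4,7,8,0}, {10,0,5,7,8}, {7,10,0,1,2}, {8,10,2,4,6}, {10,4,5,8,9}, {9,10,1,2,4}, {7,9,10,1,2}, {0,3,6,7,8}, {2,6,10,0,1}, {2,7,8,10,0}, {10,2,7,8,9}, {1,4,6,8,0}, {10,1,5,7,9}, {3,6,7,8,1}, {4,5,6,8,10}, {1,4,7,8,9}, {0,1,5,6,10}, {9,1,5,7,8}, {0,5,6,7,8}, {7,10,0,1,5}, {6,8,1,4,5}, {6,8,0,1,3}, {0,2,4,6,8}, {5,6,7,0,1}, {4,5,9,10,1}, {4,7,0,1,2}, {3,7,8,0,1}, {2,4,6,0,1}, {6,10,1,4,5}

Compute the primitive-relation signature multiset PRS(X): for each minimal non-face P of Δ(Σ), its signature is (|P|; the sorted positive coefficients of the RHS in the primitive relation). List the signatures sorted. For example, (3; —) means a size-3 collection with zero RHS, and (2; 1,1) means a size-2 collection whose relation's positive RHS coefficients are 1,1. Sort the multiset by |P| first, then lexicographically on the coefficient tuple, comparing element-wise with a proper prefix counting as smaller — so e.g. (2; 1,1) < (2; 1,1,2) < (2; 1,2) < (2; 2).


Primitive collections (19):

  P={0,9}:  v_{0} + v_{9} = 0  →  sig = (2; —)
  P={2,5}:  v_{2} + v_{5} = v_{10}  →  sig = (2; 1)
  P={3,10}:  v_{3} + v_{10} = v_{0} + v_{6}  →  sig = (2; 1,1)
  P={6,9}:  v_{6} + v_{9} = v_{1} + v_{5} + v_{8}  →  sig = (2; 1,1,1)
  P={3,9}:  v_{3} + v_{9} = v_{1} + v_{6} + v_{7} + v_{8}  →  sig = (2; 1,1,1,1)
  P={2,3}:  v_{2} + v_{3} = 2·v_{0} + v_{1} + v_{8}  →  sig = (2; 1,1,2)
  P={3,5}:  v_{3} + v_{5} = 2·v_{6} + v_{7}  →  sig = (2; 1,2)
  P={3,4}:  v_{3} + v_{4} = 2·v_{0} + 2·v_{1} + 2·v_{8}  →  sig = (2; 2,2,2)
  P={4,5,7}:  v_{4} + v_{5} + v_{7} = 0  →  sig = (3; —)
  P={1,2,8}:  v_{1} + v_{2} + v_{8} = v_{4}  →  sig = (3; 1)
  P={2,6,7}:  v_{2} + v_{6} + v_{7} = v_{0}  →  sig = (3; 1)
  P={4,7,10}:  v_{4} + v_{7} + v_{10} = v_{2}  →  sig = (3; 1)
  P={0,4,5}:  v_{0} + v_{4} + v_{5} = v_{2} + v_{6}  →  sig = (3; 1,1)
  P={1,8,10}:  v_{1} + v_{8} + v_{10} = v_{4} + v_{5}  →  sig = (3; 1,1)
  P={6,7,10}:  v_{6} + v_{7} + v_{10} = v_{0} + v_{5}  →  sig = (3; 1,1)
  P={4,6,7}:  v_{4} + v_{6} + v_{7} = v_{0} + v_{1} + v_{8}  →  sig = (3; 1,1,1)
  P={0,4,10}:  v_{0} + v_{4} + v_{10} = 2·v_{2} + v_{6}  →  sig = (3; 1,2)
  P={0,1,5,8}:  v_{0} + v_{1} + v_{5} + v_{8} = v_{6}  →  sig = (4; 1)
  P={0,1,6,7,8}:  v_{0} + v_{1} + v_{6} + v_{7} + v_{8} = v_{3}  →  sig = (5; 1)

Hence PRS(X_Σ) =
{ (2; —),  (2; 1),  (2; 1,1),  (2; 1,1,1),  (2; 1,1,1,1),  (2; 1,1,2),  (2; 1,2),  (2; 2,2,2),  (3; —),  (3; 1) ×3,  (3; 1,1) ×3,  (3; 1,1,1),  (3; 1,2),  (4; 1),  (5; 1) }


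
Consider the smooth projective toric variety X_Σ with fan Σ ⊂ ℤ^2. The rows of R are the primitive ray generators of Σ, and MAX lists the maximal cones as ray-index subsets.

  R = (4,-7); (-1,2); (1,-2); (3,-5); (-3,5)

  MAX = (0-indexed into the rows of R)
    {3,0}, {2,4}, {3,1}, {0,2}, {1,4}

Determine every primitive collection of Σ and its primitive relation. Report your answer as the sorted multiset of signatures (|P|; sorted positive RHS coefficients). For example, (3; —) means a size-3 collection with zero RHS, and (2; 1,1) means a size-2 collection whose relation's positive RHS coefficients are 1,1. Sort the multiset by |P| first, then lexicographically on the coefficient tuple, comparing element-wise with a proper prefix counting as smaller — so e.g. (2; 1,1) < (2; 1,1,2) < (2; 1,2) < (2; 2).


Minimal non-faces — 5 found among 5 rays, 5 max cones:

  P = {1,2}:  v_{1} + v_{2} = 0  →  sig = (2; —)
  P = {3,4}:  v_{3} + v_{4} = 0  →  sig = (2; —)
  P = {0,1}:  v_{0} + v_{1} = v_{3}  →  sig = (2; 1)
  P = {0,4}:  v_{0} + v_{4} = v_{2}  →  sig = (2; 1)
  P = {2,3}:  v_{2} + v_{3} = v_{0}  →  sig = (2; 1)

Signatures (|P|; sorted positive RHS coefficients), sorted:
[(2; —), (2; —), (2; 1), (2; 1), (2; 1)]


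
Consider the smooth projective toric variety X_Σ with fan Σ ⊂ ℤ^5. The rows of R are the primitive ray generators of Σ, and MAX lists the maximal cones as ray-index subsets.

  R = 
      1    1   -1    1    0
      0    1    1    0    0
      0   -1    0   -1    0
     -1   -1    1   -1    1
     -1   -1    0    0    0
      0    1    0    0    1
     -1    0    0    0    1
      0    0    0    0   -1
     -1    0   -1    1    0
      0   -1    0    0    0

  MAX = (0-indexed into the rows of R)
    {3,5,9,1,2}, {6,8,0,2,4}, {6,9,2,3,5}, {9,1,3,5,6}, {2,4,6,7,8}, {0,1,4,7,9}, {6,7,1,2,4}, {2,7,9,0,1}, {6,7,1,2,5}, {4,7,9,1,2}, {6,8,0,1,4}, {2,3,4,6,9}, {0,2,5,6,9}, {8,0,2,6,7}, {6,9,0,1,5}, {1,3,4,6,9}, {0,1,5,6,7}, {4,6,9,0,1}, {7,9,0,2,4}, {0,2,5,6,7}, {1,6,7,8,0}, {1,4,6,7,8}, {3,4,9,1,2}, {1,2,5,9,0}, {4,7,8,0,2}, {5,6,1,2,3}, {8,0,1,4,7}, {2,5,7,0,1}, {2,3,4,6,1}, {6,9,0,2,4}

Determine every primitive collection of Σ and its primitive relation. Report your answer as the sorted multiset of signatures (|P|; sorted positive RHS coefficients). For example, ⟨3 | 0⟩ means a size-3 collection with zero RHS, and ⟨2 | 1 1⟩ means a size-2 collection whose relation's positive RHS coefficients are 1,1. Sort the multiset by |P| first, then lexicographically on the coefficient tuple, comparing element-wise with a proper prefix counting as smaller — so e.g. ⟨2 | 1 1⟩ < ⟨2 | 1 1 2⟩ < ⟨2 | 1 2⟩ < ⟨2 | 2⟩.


Δ(Σ) — 10 vertices, 13 min non-faces:

  • {4,5}:  v_{4} + v_{5} = v_{6}  so sig = ⟨2 | 1⟩
  • {0,3}:  v_{0} + v_{3} = v_{5} + v_{9}  so sig = ⟨2 | 1 1⟩
  • {3,8}:  v_{3} + v_{8} = v_{4} + v_{6}  so sig = ⟨2 | 1 1⟩
  • {3,7}:  v_{3} + v_{7} = v_{1} + v_{2} + v_{4}  so sig = ⟨2 | 1 1 1⟩
  • {5,8}:  v_{5} + v_{8} = v_{0} + 2·v_{6} + v_{7}  so sig = ⟨2 | 1 1 2⟩
  • {8,9}:  v_{8} + v_{9} = v_{0} + 2·v_{4}  so sig = ⟨2 | 1 2⟩
  • {5,7,9}:  v_{5} + v_{7} + v_{9} = 0  so sig = ⟨3 | 0⟩
  • {6,7,9}:  v_{6} + v_{7} + v_{9} = v_{4}  so sig = ⟨3 | 1⟩
  • {1,2,8}:  v_{1} + v_{2} + v_{8} = v_{6} + v_{7}  so sig = ⟨3 | 1 1⟩
  • {0,1,2,4}:  v_{0} + v_{1} + v_{2} + v_{4} = 0  so sig = ⟨4 | 0⟩
  • {0,1,2,6}:  v_{0} + v_{1} + v_{2} + v_{6} = v_{5}  so sig = ⟨4 | 1⟩
  • {0,4,6,7}:  v_{0} + v_{4} + v_{6} + v_{7} = v_{8}  so sig = ⟨4 | 1⟩
  • {1,2,6,9}:  v_{1} + v_{2} + v_{6} + v_{9} = v_{3}  so sig = ⟨4 | 1⟩

Sorted signature multiset PRS(X):
    ⟨2 | 1⟩
    ⟨2 | 1 1⟩
    ⟨2 | 1 1⟩
    ⟨2 | 1 1 1⟩
    ⟨2 | 1 1 2⟩
    ⟨2 | 1 2⟩
    ⟨3 | 0⟩
    ⟨3 | 1⟩
    ⟨3 | 1 1⟩
    ⟨4 | 0⟩
    ⟨4 | 1⟩
    ⟨4 | 1⟩
    ⟨4 | 1⟩


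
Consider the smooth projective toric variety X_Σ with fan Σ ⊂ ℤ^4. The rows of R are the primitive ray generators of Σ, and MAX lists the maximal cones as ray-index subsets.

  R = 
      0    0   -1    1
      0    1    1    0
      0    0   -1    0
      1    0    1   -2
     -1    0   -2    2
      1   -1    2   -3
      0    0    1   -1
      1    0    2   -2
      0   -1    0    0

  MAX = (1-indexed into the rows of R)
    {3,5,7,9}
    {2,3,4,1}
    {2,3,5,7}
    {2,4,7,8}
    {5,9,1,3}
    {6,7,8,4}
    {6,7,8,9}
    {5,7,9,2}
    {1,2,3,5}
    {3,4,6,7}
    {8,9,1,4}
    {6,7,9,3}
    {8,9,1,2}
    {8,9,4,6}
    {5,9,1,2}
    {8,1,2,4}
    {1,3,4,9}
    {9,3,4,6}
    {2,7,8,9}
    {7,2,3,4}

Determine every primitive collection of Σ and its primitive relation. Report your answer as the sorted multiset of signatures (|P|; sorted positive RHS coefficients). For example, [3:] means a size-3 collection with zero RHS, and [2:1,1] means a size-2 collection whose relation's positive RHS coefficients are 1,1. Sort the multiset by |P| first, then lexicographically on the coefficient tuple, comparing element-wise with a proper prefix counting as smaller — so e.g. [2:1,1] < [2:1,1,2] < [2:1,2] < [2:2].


Primitive collections (10):

  {1,7}:  v_{1} + v_{7} = 0  ⟹  sig = [2:]
  {5,8}:  v_{5} + v_{8} = 0  ⟹  sig = [2:]
  {3,8}:  v_{3} + v_{8} = v_{4}  ⟹  sig = [2:1]
  {4,5}:  v_{4} + v_{5} = v_{3}  ⟹  sig = [2:1]
  {1,6}:  v_{1} + v_{6} = v_{4} + v_{9}  ⟹  sig = [2:1,1]
  {2,6}:  v_{2} + v_{6} = v_{7} + v_{8}  ⟹  sig = [2:1,1]
  {5,6}:  v_{5} + v_{6} = v_{3} + v_{7} + v_{9}  ⟹  sig = [2:1,1,1]
  {2,3,9}:  v_{2} + v_{3} + v_{9} = 0  ⟹  sig = [3:]
  {2,4,9}:  v_{2} + v_{4} + v_{9} = v_{8}  ⟹  sig = [3:1]
  {4,7,9}:  v_{4} + v_{7} + v_{9} = v_{6}  ⟹  sig = [3:1]

Hence PRS(X_Σ) =
{ [2:] ×2,  [2:1] ×2,  [2:1,1] ×2,  [2:1,1,1],  [3:],  [3:1] ×2 }


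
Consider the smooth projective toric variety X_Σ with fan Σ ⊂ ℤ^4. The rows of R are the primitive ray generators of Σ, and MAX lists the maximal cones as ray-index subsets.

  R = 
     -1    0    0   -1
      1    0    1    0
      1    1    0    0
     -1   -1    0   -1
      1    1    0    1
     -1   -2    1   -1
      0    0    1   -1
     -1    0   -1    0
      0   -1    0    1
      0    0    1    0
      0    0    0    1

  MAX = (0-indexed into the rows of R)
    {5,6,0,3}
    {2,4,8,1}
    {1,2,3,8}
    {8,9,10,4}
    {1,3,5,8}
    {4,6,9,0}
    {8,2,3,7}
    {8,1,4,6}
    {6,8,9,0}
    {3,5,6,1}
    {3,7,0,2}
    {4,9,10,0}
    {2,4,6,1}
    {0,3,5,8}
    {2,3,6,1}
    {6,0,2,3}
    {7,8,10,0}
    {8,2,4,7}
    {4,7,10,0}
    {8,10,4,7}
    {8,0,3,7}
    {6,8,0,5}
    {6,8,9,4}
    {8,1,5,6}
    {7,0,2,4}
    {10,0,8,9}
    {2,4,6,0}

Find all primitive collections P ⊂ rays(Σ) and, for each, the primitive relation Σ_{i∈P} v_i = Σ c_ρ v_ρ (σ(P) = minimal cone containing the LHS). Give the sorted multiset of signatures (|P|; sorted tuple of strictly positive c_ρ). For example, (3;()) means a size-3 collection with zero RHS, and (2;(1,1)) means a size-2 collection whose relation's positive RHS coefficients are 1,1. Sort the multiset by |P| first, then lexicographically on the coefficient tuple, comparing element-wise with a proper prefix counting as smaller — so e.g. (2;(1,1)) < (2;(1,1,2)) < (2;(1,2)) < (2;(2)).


21 minimal non-faces of Δ(Σ) (on 11 rays):

  P={1,7}:  v_{1} + v_{7} = 0  ⇒ sig = (2;())
  P={3,4}:  v_{3} + v_{4} = 0  ⇒ sig = (2;())
  P={0,1}:  v_{0} + v_{1} = v_{6}  ⇒ sig = (2;(1))
  P={2,10}:  v_{2} + v_{10} = v_{4}  ⇒ sig = (2;(1))
  P={6,7}:  v_{6} + v_{7} = v_{0}  ⇒ sig = (2;(1))
  P={6,10}:  v_{6} + v_{10} = v_{9}  ⇒ sig = (2;(1))
  P={2,5}:  v_{2} + v_{5} = v_{1} + v_{3}  ⇒ sig = (2;(1,1))
  P={2,9}:  v_{2} + v_{9} = v_{4} + v_{6}  ⇒ sig = (2;(1,1))
  P={3,10}:  v_{3} + v_{10} = v_{0} + v_{8}  ⇒ sig = (2;(1,1))
  P={4,5}:  v_{4} + v_{5} = v_{6} + v_{8}  ⇒ sig = (2;(1,1))
  P={7,9}:  v_{7} + v_{9} = v_{0} + v_{10}  ⇒ sig = (2;(1,1))
  P={1,10}:  v_{1} + v_{10} = v_{4} + v_{6} + v_{8}  ⇒ sig = (2;(1,1,1))
  P={3,9}:  v_{3} + v_{9} = v_{0} + v_{6} + v_{8}  ⇒ sig = (2;(1,1,1))
  P={5,7}:  v_{5} + v_{7} = v_{0} + v_{3} + v_{8}  ⇒ sig = (2;(1,1,1))
  P={1,9}:  v_{1} + v_{9} = v_{4} + 2·v_{6} + v_{8}  ⇒ sig = (2;(1,1,2))
  P={5,10}:  v_{5} + v_{10} = v_{0} + v_{6} + 2·v_{8}  ⇒ sig = (2;(1,1,2))
  P={5,9}:  v_{5} + v_{9} = v_{0} + 2·v_{6} + 2·v_{8}  ⇒ sig = (2;(1,2,2))
  P={0,2,8}:  v_{0} + v_{2} + v_{8} = 0  ⇒ sig = (3;())
  P={0,4,8}:  v_{0} + v_{4} + v_{8} = v_{10}  ⇒ sig = (3;(1))
  P={2,6,8}:  v_{2} + v_{6} + v_{8} = v_{1}  ⇒ sig = (3;(1))
  P={3,6,8}:  v_{3} + v_{6} + v_{8} = v_{5}  ⇒ sig = (3;(1))

Signatures (|P|; sorted positive RHS coefficients), sorted:
    |P|=2: 17 collections, coeffs (), (), (1), (1), (1), (1), (1,1), (1,1), (1,1), (1,1), (1,1), (1,1,1), (1,1,1), (1,1,1), (1,1,2), (1,1,2), (1,2,2)
    |P|=3: 4 collections, coeffs (), (1), (1), (1)


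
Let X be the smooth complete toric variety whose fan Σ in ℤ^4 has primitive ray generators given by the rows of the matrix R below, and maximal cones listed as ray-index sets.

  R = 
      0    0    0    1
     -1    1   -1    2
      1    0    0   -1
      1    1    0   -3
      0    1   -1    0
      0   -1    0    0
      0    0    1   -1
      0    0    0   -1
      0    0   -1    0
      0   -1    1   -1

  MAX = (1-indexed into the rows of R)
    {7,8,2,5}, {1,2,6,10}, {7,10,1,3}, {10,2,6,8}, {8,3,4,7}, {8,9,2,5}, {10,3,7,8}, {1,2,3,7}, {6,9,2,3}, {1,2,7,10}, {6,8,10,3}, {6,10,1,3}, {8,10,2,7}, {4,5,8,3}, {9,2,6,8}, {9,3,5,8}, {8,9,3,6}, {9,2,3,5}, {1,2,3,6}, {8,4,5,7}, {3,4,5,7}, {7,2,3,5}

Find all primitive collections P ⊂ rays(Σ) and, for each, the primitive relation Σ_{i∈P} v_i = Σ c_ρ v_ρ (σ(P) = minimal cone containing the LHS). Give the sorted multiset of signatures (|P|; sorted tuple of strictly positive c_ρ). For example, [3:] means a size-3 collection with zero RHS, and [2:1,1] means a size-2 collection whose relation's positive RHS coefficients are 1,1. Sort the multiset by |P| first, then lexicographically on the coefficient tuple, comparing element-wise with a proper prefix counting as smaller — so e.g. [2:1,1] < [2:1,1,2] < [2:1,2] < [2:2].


Δ(Σ) — 10 vertices, 16 min non-faces:

  P={1,8}:  v_{1} + v_{8} = 0  →  sig = [2:]
  P={5,6}:  v_{5} + v_{6} = v_{9}  →  sig = [2:1]
  P={5,10}:  v_{5} + v_{10} = v_{8}  →  sig = [2:1]
  P={6,7}:  v_{6} + v_{7} = v_{10}  →  sig = [2:1]
  P={7,9}:  v_{7} + v_{9} = v_{8}  →  sig = [2:1]
  P={1,5}:  v_{1} + v_{5} = v_{2} + v_{3}  →  sig = [2:1,1]
  P={9,10}:  v_{9} + v_{10} = v_{6} + v_{8}  →  sig = [2:1,1]
  P={1,4}:  v_{1} + v_{4} = v_{3} + v_{5} + v_{7}  →  sig = [2:1,1,1]
  P={1,9}:  v_{1} + v_{9} = v_{2} + v_{3} + v_{6}  →  sig = [2:1,1,1]
  P={4,9}:  v_{4} + v_{9} = v_{3} + v_{5} + 2·v_{8}  →  sig = [2:1,1,2]
  P={4,10}:  v_{4} + v_{10} = v_{3} + v_{7} + 2·v_{8}  →  sig = [2:1,1,2]
  P={2,4}:  v_{2} + v_{4} = 2·v_{5} + v_{7}  →  sig = [2:1,2]
  P={4,6}:  v_{4} + v_{6} = v_{3} + 2·v_{8}  →  sig = [2:1,2]
  P={2,3,10}:  v_{2} + v_{3} + v_{10} = 0  →  sig = [3:]
  P={2,3,8}:  v_{2} + v_{3} + v_{8} = v_{5}  →  sig = [3:1]
  P={3,5,7,8}:  v_{3} + v_{5} + v_{7} + v_{8} = v_{4}  →  sig = [4:1]

Sorted signature multiset PRS(X):
{ [2:],  [2:1] ×4,  [2:1,1] ×2,  [2:1,1,1] ×2,  [2:1,1,2] ×2,  [2:1,2] ×2,  [3:],  [3:1],  [4:1] }


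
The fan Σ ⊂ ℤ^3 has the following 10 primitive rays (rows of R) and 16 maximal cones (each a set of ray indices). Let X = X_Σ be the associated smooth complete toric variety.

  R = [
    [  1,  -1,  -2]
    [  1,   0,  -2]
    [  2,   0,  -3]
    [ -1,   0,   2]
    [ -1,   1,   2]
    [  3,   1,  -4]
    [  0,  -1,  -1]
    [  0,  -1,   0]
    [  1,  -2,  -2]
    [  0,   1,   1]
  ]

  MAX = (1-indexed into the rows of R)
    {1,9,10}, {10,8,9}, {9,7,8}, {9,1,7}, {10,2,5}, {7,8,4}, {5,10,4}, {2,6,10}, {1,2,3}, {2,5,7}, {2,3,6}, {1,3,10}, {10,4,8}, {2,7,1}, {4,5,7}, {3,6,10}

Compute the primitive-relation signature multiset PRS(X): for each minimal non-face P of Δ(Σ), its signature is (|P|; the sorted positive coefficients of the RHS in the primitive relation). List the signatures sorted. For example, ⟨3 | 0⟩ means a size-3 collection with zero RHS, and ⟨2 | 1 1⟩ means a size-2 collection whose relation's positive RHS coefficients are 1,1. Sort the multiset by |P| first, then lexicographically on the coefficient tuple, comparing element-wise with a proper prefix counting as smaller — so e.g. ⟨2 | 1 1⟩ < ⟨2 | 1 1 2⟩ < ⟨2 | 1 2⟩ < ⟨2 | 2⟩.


Σ has 23 primitive collections:

  P = {1,5}:  v_{1} + v_{5} = 0  so sig = ⟨2 | 0⟩
  P = {2,4}:  v_{2} + v_{4} = 0  so sig = ⟨2 | 0⟩
  P = {7,10}:  v_{7} + v_{10} = 0  so sig = ⟨2 | 0⟩
  P = {1,4}:  v_{1} + v_{4} = v_{8}  so sig = ⟨2 | 1⟩
  P = {1,8}:  v_{1} + v_{8} = v_{9}  so sig = ⟨2 | 1⟩
  P = {2,8}:  v_{2} + v_{8} = v_{1}  so sig = ⟨2 | 1⟩
  P = {5,8}:  v_{5} + v_{8} = v_{4}  so sig = ⟨2 | 1⟩
  P = {5,9}:  v_{5} + v_{9} = v_{8}  so sig = ⟨2 | 1⟩
  P = {3,4}:  v_{3} + v_{4} = v_{1} + v_{10}  so sig = ⟨2 | 1 1⟩
  P = {3,5}:  v_{3} + v_{5} = v_{2} + v_{10}  so sig = ⟨2 | 1 1⟩
  P = {3,7}:  v_{3} + v_{7} = v_{1} + v_{2}  so sig = ⟨2 | 1 1⟩
  P = {4,6}:  v_{4} + v_{6} = v_{3} + v_{10}  so sig = ⟨2 | 1 1⟩
  P = {6,7}:  v_{6} + v_{7} = v_{2} + v_{3}  so sig = ⟨2 | 1 1⟩
  P = {6,8}:  v_{6} + v_{8} = v_{1} + v_{3} + v_{10}  so sig = ⟨2 | 1 1 1⟩
  P = {6,9}:  v_{6} + v_{9} = 2·v_{1} + v_{3} + v_{10}  so sig = ⟨2 | 1 1 2⟩
  P = {3,8}:  v_{3} + v_{8} = 2·v_{1} + v_{10}  so sig = ⟨2 | 1 2⟩
  P = {3,9}:  v_{3} + v_{9} = 3·v_{1} + v_{10}  so sig = ⟨2 | 1 3⟩
  P = {1,6}:  v_{1} + v_{6} = 2·v_{3}  so sig = ⟨2 | 2⟩
  P = {2,9}:  v_{2} + v_{9} = 2·v_{1}  so sig = ⟨2 | 2⟩
  P = {4,9}:  v_{4} + v_{9} = 2·v_{8}  so sig = ⟨2 | 2⟩
  P = {5,6}:  v_{5} + v_{6} = 2·v_{2} + 2·v_{10}  so sig = ⟨2 | 2 2⟩
  P = {1,2,10}:  v_{1} + v_{2} + v_{10} = v_{3}  so sig = ⟨3 | 1⟩
  P = {2,3,10}:  v_{2} + v_{3} + v_{10} = v_{6}  so sig = ⟨3 | 1⟩

so the primitive-relation signature multiset is
[⟨2 | 0⟩, ⟨2 | 0⟩, ⟨2 | 0⟩, ⟨2 | 1⟩, ⟨2 | 1⟩, ⟨2 | 1⟩, ⟨2 | 1⟩, ⟨2 | 1⟩, ⟨2 | 1 1⟩, ⟨2 | 1 1⟩, ⟨2 | 1 1⟩, ⟨2 | 1 1⟩, ⟨2 | 1 1⟩, ⟨2 | 1 1 1⟩, ⟨2 | 1 1 2⟩, ⟨2 | 1 2⟩, ⟨2 | 1 3⟩, ⟨2 | 2⟩, ⟨2 | 2⟩, ⟨2 | 2⟩, ⟨2 | 2 2⟩, ⟨3 | 1⟩, ⟨3 | 1⟩]


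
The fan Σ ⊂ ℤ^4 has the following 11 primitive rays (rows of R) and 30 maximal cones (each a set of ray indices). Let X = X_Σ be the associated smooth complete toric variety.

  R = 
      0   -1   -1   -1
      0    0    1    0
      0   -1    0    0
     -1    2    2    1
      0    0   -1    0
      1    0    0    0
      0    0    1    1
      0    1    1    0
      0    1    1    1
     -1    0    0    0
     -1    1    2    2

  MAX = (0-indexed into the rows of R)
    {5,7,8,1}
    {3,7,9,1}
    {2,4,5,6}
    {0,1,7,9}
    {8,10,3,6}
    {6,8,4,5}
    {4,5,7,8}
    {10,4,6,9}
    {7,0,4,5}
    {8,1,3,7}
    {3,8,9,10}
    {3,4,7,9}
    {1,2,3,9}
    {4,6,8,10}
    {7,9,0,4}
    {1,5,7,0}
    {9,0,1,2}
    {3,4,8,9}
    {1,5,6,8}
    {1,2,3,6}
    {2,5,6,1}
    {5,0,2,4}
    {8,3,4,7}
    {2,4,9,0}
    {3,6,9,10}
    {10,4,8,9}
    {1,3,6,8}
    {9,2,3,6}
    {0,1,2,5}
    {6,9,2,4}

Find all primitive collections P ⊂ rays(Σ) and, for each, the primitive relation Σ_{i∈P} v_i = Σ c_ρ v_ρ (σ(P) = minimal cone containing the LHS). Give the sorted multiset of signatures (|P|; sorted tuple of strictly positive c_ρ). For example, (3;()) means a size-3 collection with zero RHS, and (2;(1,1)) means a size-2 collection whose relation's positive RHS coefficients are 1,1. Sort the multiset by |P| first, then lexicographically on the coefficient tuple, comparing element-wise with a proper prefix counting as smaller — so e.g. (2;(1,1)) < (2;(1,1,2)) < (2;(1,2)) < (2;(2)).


Σ has 21 primitive collections:

  • {0,8}:  v_{0} + v_{8} = 0  so sig = (2;())
  • {1,4}:  v_{1} + v_{4} = 0  so sig = (2;())
  • {5,9}:  v_{5} + v_{9} = 0  so sig = (2;())
  • {0,6}:  v_{0} + v_{6} = v_{2}  so sig = (2;(1))
  • {2,7}:  v_{2} + v_{7} = v_{1}  so sig = (2;(1))
  • {2,8}:  v_{2} + v_{8} = v_{6}  so sig = (2;(1))
  • {0,3}:  v_{0} + v_{3} = v_{7} + v_{9}  so sig = (2;(1,1))
  • {0,10}:  v_{0} + v_{10} = v_{6} + v_{9}  so sig = (2;(1,1))
  • {3,5}:  v_{3} + v_{5} = v_{7} + v_{8}  so sig = (2;(1,1))
  • {5,10}:  v_{5} + v_{10} = v_{6} + v_{8}  so sig = (2;(1,1))
  • {6,7}:  v_{6} + v_{7} = v_{1} + v_{8}  so sig = (2;(1,1))
  • {7,10}:  v_{7} + v_{10} = v_{3} + v_{6}  so sig = (2;(1,1))
  • {1,10}:  v_{1} + v_{10} = v_{2} + v_{3} + v_{6}  so sig = (2;(1,1,1))
  • {2,10}:  v_{2} + v_{10} = 2·v_{6} + v_{9}  so sig = (2;(1,2))
  • {6,8,9}:  v_{6} + v_{8} + v_{9} = v_{10}  so sig = (3;(1))
  • {7,8,9}:  v_{7} + v_{8} + v_{9} = v_{3}  so sig = (3;(1))
  • {1,8,9}:  v_{1} + v_{8} + v_{9} = v_{2} + v_{3}  so sig = (3;(1,1))
  • {2,3,4}:  v_{2} + v_{3} + v_{4} = v_{8} + v_{9}  so sig = (3;(1,1))
  • {1,6,9}:  v_{1} + v_{6} + v_{9} = 2·v_{2} + v_{3}  so sig = (3;(1,2))
  • {3,4,6}:  v_{3} + v_{4} + v_{6} = 2·v_{8} + v_{9}  so sig = (3;(1,2))
  • {3,4,10}:  v_{3} + v_{4} + v_{10} = 3·v_{8} + 2·v_{9}  so sig = (3;(2,3))

Signatures (|P|; sorted positive RHS coefficients), sorted:
    |P|=2: 14 collections, coeffs (), (), (), (1), (1), (1), (1,1), (1,1), (1,1), (1,1), (1,1), (1,1), (1,1,1), (1,2)
    |P|=3: 7 collections, coeffs (1), (1), (1,1), (1,1), (1,2), (1,2), (2,3)


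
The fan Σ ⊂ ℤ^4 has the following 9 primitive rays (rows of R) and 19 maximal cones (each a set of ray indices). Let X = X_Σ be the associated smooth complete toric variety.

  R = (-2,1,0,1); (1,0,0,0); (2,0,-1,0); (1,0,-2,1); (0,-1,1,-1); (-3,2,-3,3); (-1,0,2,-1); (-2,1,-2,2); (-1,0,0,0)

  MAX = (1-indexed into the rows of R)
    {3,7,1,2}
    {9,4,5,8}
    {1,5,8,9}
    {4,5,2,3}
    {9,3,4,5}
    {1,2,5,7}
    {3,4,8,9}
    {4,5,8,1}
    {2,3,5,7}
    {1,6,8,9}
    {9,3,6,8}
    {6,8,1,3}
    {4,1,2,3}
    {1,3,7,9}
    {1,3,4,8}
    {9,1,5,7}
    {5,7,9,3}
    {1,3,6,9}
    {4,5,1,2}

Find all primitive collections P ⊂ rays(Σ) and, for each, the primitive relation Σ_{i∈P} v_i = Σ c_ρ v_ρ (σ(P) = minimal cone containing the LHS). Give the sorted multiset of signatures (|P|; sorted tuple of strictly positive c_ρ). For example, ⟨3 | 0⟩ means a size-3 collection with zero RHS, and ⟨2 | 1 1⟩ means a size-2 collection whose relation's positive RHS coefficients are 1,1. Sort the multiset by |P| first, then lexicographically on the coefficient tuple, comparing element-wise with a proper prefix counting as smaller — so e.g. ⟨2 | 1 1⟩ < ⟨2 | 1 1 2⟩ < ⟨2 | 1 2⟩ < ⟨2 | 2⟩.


Primitive collections (12):

  {2,9}:  v_{2} + v_{9} = 0  ⟹  sig = ⟨2 | 0⟩
  {4,7}:  v_{4} + v_{7} = 0  ⟹  sig = ⟨2 | 0⟩
  {2,8}:  v_{2} + v_{8} = v_{1} + v_{4}  ⟹  sig = ⟨2 | 1 1⟩
  {5,6}:  v_{5} + v_{6} = v_{8} + v_{9}  ⟹  sig = ⟨2 | 1 1⟩
  {7,8}:  v_{7} + v_{8} = v_{1} + v_{9}  ⟹  sig = ⟨2 | 1 1⟩
  {2,6}:  v_{2} + v_{6} = v_{1} + v_{3} + v_{8}  ⟹  sig = ⟨2 | 1 1 1⟩
  {4,6}:  v_{4} + v_{6} = v_{3} + 2·v_{8}  ⟹  sig = ⟨2 | 1 2⟩
  {6,7}:  v_{6} + v_{7} = 2·v_{1} + v_{3} + 2·v_{9}  ⟹  sig = ⟨2 | 1 2 2⟩
  {1,3,5}:  v_{1} + v_{3} + v_{5} = 0  ⟹  sig = ⟨3 | 0⟩
  {1,4,9}:  v_{1} + v_{4} + v_{9} = v_{8}  ⟹  sig = ⟨3 | 1⟩
  {3,5,8}:  v_{3} + v_{5} + v_{8} = v_{4} + v_{9}  ⟹  sig = ⟨3 | 1 1⟩
  {1,3,8,9}:  v_{1} + v_{3} + v_{8} + v_{9} = v_{6}  ⟹  sig = ⟨4 | 1⟩

Hence PRS(X_Σ) =
{ ⟨2 | 0⟩ ×2,  ⟨2 | 1 1⟩ ×3,  ⟨2 | 1 1 1⟩,  ⟨2 | 1 2⟩,  ⟨2 | 1 2 2⟩,  ⟨3 | 0⟩,  ⟨3 | 1⟩,  ⟨3 | 1 1⟩,  ⟨4 | 1⟩ }


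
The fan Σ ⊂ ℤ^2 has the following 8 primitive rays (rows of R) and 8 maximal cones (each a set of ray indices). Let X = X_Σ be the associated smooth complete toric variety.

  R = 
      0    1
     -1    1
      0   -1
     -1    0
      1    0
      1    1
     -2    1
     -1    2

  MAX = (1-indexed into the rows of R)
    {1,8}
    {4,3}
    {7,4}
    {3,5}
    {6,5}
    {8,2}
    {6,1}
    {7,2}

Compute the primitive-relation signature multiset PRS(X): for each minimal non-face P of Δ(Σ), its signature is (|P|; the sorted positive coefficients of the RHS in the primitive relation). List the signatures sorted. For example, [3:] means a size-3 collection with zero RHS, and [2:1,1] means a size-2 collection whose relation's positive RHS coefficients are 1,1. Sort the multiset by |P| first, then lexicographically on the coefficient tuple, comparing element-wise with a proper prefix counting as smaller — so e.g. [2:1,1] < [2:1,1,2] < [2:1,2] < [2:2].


The 20 primitive collections of Σ (r=8, n=2):

  {1,3}:  v_{1} + v_{3} = 0  →  sig = [2:]
  {4,5}:  v_{4} + v_{5} = 0  →  sig = [2:]
  {1,2}:  v_{1} + v_{2} = v_{8}  →  sig = [2:1]
  {1,4}:  v_{1} + v_{4} = v_{2}  →  sig = [2:1]
  {1,5}:  v_{1} + v_{5} = v_{6}  →  sig = [2:1]
  {2,3}:  v_{2} + v_{3} = v_{4}  →  sig = [2:1]
  {2,4}:  v_{2} + v_{4} = v_{7}  →  sig = [2:1]
  {2,5}:  v_{2} + v_{5} = v_{1}  →  sig = [2:1]
  {3,6}:  v_{3} + v_{6} = v_{5}  →  sig = [2:1]
  {3,8}:  v_{3} + v_{8} = v_{2}  →  sig = [2:1]
  {4,6}:  v_{4} + v_{6} = v_{1}  →  sig = [2:1]
  {5,7}:  v_{5} + v_{7} = v_{2}  →  sig = [2:1]
  {6,7}:  v_{6} + v_{7} = v_{8}  →  sig = [2:1]
  {1,7}:  v_{1} + v_{7} = 2·v_{2}  →  sig = [2:2]
  {2,6}:  v_{2} + v_{6} = 2·v_{1}  →  sig = [2:2]
  {3,7}:  v_{3} + v_{7} = 2·v_{4}  →  sig = [2:2]
  {4,8}:  v_{4} + v_{8} = 2·v_{2}  →  sig = [2:2]
  {5,8}:  v_{5} + v_{8} = 2·v_{1}  →  sig = [2:2]
  {6,8}:  v_{6} + v_{8} = 3·v_{1}  →  sig = [2:3]
  {7,8}:  v_{7} + v_{8} = 3·v_{2}  →  sig = [2:3]

Sorted signature multiset PRS(X):
    [2:]
    [2:]
    [2:1]
    [2:1]
    [2:1]
    [2:1]
    [2:1]
    [2:1]
    [2:1]
    [2:1]
    [2:1]
    [2:1]
    [2:1]
    [2:2]
    [2:2]
    [2:2]
    [2:2]
    [2:2]
    [2:3]
    [2:3]


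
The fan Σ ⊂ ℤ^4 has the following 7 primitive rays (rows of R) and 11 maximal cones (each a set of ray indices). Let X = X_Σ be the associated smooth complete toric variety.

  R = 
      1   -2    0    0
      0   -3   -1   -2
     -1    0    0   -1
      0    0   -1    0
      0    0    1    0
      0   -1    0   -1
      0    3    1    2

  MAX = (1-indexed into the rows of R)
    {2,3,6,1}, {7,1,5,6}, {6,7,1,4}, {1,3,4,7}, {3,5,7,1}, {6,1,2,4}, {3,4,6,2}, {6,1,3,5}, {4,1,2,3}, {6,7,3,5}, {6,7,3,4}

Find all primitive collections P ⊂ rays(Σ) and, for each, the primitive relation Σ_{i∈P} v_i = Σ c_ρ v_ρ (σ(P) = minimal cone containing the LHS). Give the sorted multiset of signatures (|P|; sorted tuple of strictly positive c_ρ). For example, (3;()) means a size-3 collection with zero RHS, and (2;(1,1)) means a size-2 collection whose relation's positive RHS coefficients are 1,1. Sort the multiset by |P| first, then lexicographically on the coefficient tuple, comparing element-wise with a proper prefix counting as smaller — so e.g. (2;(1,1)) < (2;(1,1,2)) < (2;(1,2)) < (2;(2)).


The 5 primitive collections of Σ (r=7, n=4):

  P={2,7}:  v_{2} + v_{7} = 0 ; sig = (2;())
  P={4,5}:  v_{4} + v_{5} = 0 ; sig = (2;())
  P={2,5}:  v_{2} + v_{5} = v_{1} + v_{3} + v_{6} ; sig = (2;(1,1,1))
  P={1,3,4,6}:  v_{1} + v_{3} + v_{4} + v_{6} = v_{2} ; sig = (4;(1))
  P={1,3,6,7}:  v_{1} + v_{3} + v_{6} + v_{7} = v_{5} ; sig = (4;(1))

so the primitive-relation signature multiset is
    (2;())
    (2;())
    (2;(1,1,1))
    (4;(1))
    (4;(1))


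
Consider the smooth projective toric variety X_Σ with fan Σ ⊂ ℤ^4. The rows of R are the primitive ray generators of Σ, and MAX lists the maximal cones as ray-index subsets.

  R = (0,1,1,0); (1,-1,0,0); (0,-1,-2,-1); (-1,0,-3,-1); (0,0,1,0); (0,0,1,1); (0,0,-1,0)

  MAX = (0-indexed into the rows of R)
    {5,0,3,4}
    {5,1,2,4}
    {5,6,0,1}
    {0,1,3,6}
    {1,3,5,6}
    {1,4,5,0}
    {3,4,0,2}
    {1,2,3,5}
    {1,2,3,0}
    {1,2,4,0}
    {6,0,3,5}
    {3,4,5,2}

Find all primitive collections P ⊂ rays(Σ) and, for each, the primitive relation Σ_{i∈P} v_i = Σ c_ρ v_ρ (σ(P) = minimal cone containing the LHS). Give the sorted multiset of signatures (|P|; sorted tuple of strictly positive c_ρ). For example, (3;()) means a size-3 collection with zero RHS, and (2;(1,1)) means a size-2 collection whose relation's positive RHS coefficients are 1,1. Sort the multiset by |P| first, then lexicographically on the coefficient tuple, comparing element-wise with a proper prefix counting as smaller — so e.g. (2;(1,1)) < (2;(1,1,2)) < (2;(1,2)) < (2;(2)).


Primitive collections (5):

  • {4,6}:  v_{4} + v_{6} = 0  →  sig = (2;())
  • {2,6}:  v_{2} + v_{6} = v_{1} + v_{3}  →  sig = (2;(1,1))
  • {0,2,5}:  v_{0} + v_{2} + v_{5} = 0  →  sig = (3;())
  • {1,3,4}:  v_{1} + v_{3} + v_{4} = v_{2}  →  sig = (3;(1))
  • {0,1,3,5}:  v_{0} + v_{1} + v_{3} + v_{5} = v_{6}  →  sig = (4;(1))

so the primitive-relation signature multiset is
[(2;()), (2;(1,1)), (3;()), (3;(1)), (4;(1))]


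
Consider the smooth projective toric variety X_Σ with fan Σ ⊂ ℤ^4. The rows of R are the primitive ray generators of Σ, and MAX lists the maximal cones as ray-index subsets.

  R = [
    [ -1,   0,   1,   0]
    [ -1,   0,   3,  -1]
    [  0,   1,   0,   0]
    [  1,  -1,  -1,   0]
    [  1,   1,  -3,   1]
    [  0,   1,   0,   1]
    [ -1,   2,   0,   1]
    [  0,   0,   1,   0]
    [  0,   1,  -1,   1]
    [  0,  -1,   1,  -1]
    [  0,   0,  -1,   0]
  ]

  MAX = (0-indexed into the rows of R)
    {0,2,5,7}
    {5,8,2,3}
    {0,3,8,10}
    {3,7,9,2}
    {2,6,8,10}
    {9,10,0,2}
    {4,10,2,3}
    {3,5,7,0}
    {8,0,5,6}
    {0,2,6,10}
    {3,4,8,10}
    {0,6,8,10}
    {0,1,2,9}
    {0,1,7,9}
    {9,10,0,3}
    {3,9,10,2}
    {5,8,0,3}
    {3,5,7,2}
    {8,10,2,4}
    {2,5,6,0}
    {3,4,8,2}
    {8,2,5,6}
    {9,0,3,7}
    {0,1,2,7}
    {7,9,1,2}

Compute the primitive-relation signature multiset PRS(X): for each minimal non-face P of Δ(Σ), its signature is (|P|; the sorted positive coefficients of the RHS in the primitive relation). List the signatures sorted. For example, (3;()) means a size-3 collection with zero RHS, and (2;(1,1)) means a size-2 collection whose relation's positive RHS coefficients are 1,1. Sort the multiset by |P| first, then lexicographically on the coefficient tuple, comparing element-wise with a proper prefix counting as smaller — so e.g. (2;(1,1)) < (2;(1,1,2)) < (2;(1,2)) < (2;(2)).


Minimal non-faces — 23 found among 11 rays, 25 max cones:

  P = {7,10}:  v_{7} + v_{10} = 0  →  sig = (2;())
  P = {8,9}:  v_{8} + v_{9} = 0  →  sig = (2;())
  P = {1,4}:  v_{1} + v_{4} = v_{2}  →  sig = (2;(1))
  P = {3,6}:  v_{3} + v_{6} = v_{8}  →  sig = (2;(1))
  P = {5,9}:  v_{5} + v_{9} = v_{7}  →  sig = (2;(1))
  P = {5,10}:  v_{5} + v_{10} = v_{8}  →  sig = (2;(1))
  P = {7,8}:  v_{7} + v_{8} = v_{5}  →  sig = (2;(1))
  P = {0,4}:  v_{0} + v_{4} = v_{8} + v_{10}  →  sig = (2;(1,1))
  P = {1,3}:  v_{1} + v_{3} = v_{7} + v_{9}  →  sig = (2;(1,1))
  P = {6,9}:  v_{6} + v_{9} = v_{0} + v_{2}  →  sig = (2;(1,1))
  P = {1,8}:  v_{1} + v_{8} = v_{0} + v_{2} + v_{7}  →  sig = (2;(1,1,1))
  P = {1,10}:  v_{1} + v_{10} = v_{0} + v_{2} + v_{9}  →  sig = (2;(1,1,1))
  P = {4,7}:  v_{4} + v_{7} = v_{2} + v_{3} + v_{8}  →  sig = (2;(1,1,1))
  P = {4,9}:  v_{4} + v_{9} = v_{2} + v_{3} + v_{10}  →  sig = (2;(1,1,1))
  P = {6,7}:  v_{6} + v_{7} = v_{0} + v_{2} + v_{5}  →  sig = (2;(1,1,1))
  P = {1,5}:  v_{1} + v_{5} = v_{0} + v_{2} + 2·v_{7}  →  sig = (2;(1,1,2))
  P = {4,5}:  v_{4} + v_{5} = v_{2} + v_{3} + 2·v_{8}  →  sig = (2;(1,1,2))
  P = {4,6}:  v_{4} + v_{6} = v_{2} + 2·v_{8} + v_{10}  →  sig = (2;(1,1,2))
  P = {1,6}:  v_{1} + v_{6} = 2·v_{0} + 2·v_{2} + v_{7}  →  sig = (2;(1,2,2))
  P = {0,2,3}:  v_{0} + v_{2} + v_{3} = 0  →  sig = (3;())
  P = {0,2,8}:  v_{0} + v_{2} + v_{8} = v_{6}  →  sig = (3;(1))
  P = {0,2,7,9}:  v_{0} + v_{2} + v_{7} + v_{9} = v_{1}  →  sig = (4;(1))
  P = {2,3,8,10}:  v_{2} + v_{3} + v_{8} + v_{10} = v_{4}  →  sig = (4;(1))

Hence PRS(X_Σ) =
    (2;())
    (2;())
    (2;(1))
    (2;(1))
    (2;(1))
    (2;(1))
    (2;(1))
    (2;(1,1))
    (2;(1,1))
    (2;(1,1))
    (2;(1,1,1))
    (2;(1,1,1))
    (2;(1,1,1))
    (2;(1,1,1))
    (2;(1,1,1))
    (2;(1,1,2))
    (2;(1,1,2))
    (2;(1,1,2))
    (2;(1,2,2))
    (3;())
    (3;(1))
    (4;(1))
    (4;(1))


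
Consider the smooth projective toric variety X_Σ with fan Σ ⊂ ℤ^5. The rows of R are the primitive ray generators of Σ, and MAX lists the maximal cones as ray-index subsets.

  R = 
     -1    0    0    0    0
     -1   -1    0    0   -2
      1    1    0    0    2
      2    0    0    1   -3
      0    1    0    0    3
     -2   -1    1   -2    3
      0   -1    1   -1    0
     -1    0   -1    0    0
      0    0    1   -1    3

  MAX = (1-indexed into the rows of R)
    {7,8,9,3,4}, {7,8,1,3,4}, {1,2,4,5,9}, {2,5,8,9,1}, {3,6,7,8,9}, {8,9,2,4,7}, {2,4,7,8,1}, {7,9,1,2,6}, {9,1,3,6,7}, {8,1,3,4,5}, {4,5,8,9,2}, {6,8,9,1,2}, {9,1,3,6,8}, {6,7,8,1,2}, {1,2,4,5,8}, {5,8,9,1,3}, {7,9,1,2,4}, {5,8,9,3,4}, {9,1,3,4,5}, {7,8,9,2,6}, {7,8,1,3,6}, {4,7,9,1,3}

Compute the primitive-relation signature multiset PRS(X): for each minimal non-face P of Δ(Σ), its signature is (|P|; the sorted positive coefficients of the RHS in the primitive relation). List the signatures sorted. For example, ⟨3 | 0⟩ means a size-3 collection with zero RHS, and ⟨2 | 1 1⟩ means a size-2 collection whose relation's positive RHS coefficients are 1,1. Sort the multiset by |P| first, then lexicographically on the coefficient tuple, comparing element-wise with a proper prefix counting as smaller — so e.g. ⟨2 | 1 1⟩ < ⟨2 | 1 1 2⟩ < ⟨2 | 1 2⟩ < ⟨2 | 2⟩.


The 6 primitive collections of Σ (r=9, n=5):

  P={2,3}:  v_{2} + v_{3} = 0 ; sig = ⟨2 | 0⟩
  P={4,6}:  v_{4} + v_{6} = v_{7} ; sig = ⟨2 | 1⟩
  P={5,7}:  v_{5} + v_{7} = v_{9} ; sig = ⟨2 | 1⟩
  P={5,6}:  v_{5} + v_{6} = v_{1} + v_{8} + 2·v_{9} ; sig = ⟨2 | 1 1 2⟩
  P={1,4,8,9}:  v_{1} + v_{4} + v_{8} + v_{9} = 0 ; sig = ⟨4 | 0⟩
  P={1,7,8,9}:  v_{1} + v_{7} + v_{8} + v_{9} = v_{6} ; sig = ⟨4 | 1⟩

Hence PRS(X_Σ) =
[⟨2 | 0⟩, ⟨2 | 1⟩, ⟨2 | 1⟩, ⟨2 | 1 1 2⟩, ⟨4 | 0⟩, ⟨4 | 1⟩]
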